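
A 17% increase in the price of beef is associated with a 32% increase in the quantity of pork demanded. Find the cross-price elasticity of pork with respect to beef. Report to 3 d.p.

1.882

ε = (%ΔQ of pork) / (%ΔP of beef) = (32%) / (17%) ≈ 1.882.
Positive cross-price elasticity: substitutes.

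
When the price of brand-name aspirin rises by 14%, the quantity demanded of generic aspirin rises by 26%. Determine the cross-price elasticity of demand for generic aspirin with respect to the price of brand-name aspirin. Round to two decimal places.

ε = (%ΔQ of generic aspirin) / (%ΔP of brand-name aspirin) = (26%) / (14%) ≈ 1.86.

1.86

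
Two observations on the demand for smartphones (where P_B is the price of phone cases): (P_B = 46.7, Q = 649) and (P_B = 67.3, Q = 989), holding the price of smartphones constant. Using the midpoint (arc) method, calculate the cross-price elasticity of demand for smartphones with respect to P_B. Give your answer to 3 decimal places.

ΔQ_A = 989 − 649 = 340; ΔP_B = 67.3 − 46.7 = 20.6.
Midpoints: Q̄_A = 819.0, P̄_B = 57.00.
ε = (ΔQ_A/Q̄_A)/(ΔP_B/P̄_B) = (340/819.0)/(20.6/57.00) ≈ 1.149.
ε > 0: smartphones and phone cases are substitutes.

1.149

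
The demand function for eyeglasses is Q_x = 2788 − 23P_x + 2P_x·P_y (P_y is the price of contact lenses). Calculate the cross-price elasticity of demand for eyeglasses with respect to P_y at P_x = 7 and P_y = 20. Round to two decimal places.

At P_x = 7 and P_y = 20: Q_x = 2907.
∂Q_x/∂P_y = 2P_x = 2(7) = 14.0000.
ε = (∂Q_x/∂P_y)(P_y/Q_x) = 14.0000 × (20/2907) ≈ 0.10.

0.10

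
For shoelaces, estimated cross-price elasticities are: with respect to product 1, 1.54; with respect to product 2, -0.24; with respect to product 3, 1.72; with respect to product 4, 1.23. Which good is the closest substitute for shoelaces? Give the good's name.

Substitutes have ε > 0. Among the positive values, 1.72 (product 3) is largest.

product 3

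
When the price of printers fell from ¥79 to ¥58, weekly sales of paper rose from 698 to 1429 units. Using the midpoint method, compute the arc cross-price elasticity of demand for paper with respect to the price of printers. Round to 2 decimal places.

ΔQ_A = 1429 − 698 = 731; ΔP_B = 58 − 79 = -21.
Midpoints: Q̄_A = 1063.5, P̄_B = 68.50.
ε = (ΔQ_A/Q̄_A)/(ΔP_B/P̄_B) = (731/1063.5)/(-21/68.50) ≈ -2.24.
ε < 0: paper and printers are complements.

-2.24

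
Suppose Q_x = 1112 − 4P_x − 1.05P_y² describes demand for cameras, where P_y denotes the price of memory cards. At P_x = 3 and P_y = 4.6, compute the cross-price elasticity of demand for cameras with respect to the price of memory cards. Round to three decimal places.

-0.041

At P_x = 3 and P_y = 4.6: Q_x = 1077.782.
∂Q_x/∂P_y = -2.1P_y = -2.1(4.6) = -9.6600.
ε = (∂Q_x/∂P_y)(P_y/Q_x) = -9.6600 × (4.6/1077.782) ≈ -0.041.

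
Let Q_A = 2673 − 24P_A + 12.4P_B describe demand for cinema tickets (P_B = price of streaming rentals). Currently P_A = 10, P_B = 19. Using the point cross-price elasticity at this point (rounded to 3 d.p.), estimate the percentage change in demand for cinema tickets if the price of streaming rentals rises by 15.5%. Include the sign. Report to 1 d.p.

1.4%

At P_A = 10, P_B = 19: Q_A = 2668.6.
∂Q_A/∂P_B = 12.4.
ε = (∂Q_A/∂P_B)(P_B/Q_A) = 12.4000 × 19/2668.6 ≈ 0.088.
%ΔQ_A ≈ ε × %ΔP_B = 0.088 × (15.5%) = 1.4%.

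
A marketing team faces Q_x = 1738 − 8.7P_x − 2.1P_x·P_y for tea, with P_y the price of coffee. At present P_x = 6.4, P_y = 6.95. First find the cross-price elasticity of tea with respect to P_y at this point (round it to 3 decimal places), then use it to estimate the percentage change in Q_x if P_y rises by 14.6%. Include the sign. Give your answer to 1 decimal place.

-0.9%

At P_x = 6.4, P_y = 6.95: Q_x = 1588.912.
∂Q_x/∂P_y = -2.1P_x = -13.4400.
ε = (∂Q_x/∂P_y)(P_y/Q_x) = -13.4400 × 6.95/1588.912 ≈ -0.059.
%ΔQ_x ≈ ε × %ΔP_y = -0.059 × (14.6%) = -0.9%.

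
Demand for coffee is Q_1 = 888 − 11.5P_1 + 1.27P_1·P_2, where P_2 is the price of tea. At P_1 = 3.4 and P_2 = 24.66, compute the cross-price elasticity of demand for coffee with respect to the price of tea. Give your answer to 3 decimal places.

At P_1 = 3.4 and P_2 = 24.66: Q_1 = 955.382.
∂Q_1/∂P_2 = 1.27P_1 = 1.27(3.4) = 4.3180.
ε = (∂Q_1/∂P_2)(P_2/Q_1) = 4.3180 × (24.66/955.382) ≈ 0.111.
ε > 0: substitutes.

0.111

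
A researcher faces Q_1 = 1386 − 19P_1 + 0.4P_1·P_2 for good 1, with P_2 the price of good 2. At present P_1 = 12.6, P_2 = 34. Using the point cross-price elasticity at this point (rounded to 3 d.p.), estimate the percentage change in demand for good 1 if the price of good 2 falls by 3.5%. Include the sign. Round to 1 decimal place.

-0.5%

At P_1 = 12.6, P_2 = 34: Q_1 = 1317.96.
∂Q_1/∂P_2 = 0.4P_1 = 5.0400.
ε = (∂Q_1/∂P_2)(P_2/Q_1) = 5.0400 × 34/1317.96 ≈ 0.130.
%ΔQ_1 ≈ ε × %ΔP_2 = 0.130 × (-3.5%) = -0.5%.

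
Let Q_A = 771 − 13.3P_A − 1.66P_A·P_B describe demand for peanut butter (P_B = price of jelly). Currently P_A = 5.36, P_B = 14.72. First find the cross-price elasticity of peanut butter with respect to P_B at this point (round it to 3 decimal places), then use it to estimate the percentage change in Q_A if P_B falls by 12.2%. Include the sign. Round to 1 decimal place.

2.8%

At P_A = 5.36, P_B = 14.72: Q_A = 568.739.
∂Q_A/∂P_B = -1.66P_A = -8.8976.
ε = (∂Q_A/∂P_B)(P_B/Q_A) = -8.8976 × 14.72/568.739 ≈ -0.230.
%ΔQ_A ≈ ε × %ΔP_B = -0.230 × (-12.2%) = 2.8%.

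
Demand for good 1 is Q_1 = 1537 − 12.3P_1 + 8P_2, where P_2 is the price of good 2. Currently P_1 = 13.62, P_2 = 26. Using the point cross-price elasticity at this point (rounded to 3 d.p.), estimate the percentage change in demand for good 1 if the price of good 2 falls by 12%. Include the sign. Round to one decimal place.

At P_1 = 13.62, P_2 = 26: Q_1 = 1577.474.
∂Q_1/∂P_2 = 8.
ε = (∂Q_1/∂P_2)(P_2/Q_1) = 8.0000 × 26/1577.474 ≈ 0.132.
%ΔQ_1 ≈ ε × %ΔP_2 = 0.132 × (-12%) = -1.6%.

-1.6%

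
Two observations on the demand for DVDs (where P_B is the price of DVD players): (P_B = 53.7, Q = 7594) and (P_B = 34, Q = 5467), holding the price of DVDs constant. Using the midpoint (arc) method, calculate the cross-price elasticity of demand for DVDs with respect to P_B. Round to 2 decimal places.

0.72

ΔQ_A = 5467 − 7594 = -2127; ΔP_B = 34 − 53.7 = -19.7.
Midpoints: Q̄_A = 6530.5, P̄_B = 43.85.
ε = (ΔQ_A/Q̄_A)/(ΔP_B/P̄_B) = (-2127/6530.5)/(-19.7/43.85) ≈ 0.72.
ε > 0: DVDs and DVD players are substitutes.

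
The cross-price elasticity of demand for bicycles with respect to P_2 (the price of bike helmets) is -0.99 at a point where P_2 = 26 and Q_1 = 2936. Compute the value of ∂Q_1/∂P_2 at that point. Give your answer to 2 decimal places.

-111.79

ε = (∂Q_1/∂P_2)·(P_2/Q_1) ⇒ ∂Q_1/∂P_2 = ε·Q_1/P_2 = -0.99 × 2936/26 ≈ -111.79.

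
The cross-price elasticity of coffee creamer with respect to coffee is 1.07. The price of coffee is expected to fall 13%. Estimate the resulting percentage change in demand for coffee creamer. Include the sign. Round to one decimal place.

%ΔQ ≈ ε × %ΔP of coffee = 1.07 × (-13%) = -13.9%.

-13.9%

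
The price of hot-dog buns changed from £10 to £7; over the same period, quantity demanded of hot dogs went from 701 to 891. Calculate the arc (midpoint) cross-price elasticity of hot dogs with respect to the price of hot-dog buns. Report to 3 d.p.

ΔQ_A = 891 − 701 = 190; ΔP_B = 7 − 10 = -3.
Midpoints: Q̄_A = 796.0, P̄_B = 8.50.
ε = (ΔQ_A/Q̄_A)/(ΔP_B/P̄_B) = (190/796.0)/(-3/8.50) ≈ -0.676.
ε < 0: hot dogs and hot-dog buns are complements.

-0.676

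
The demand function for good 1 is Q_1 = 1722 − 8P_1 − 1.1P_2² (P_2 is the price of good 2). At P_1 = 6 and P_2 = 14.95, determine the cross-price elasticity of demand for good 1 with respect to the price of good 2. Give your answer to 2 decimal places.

At P_1 = 6 and P_2 = 14.95: Q_1 = 1428.147.
∂Q_1/∂P_2 = -2.2P_2 = -2.2(14.95) = -32.8900.
ε = (∂Q_1/∂P_2)(P_2/Q_1) = -32.8900 × (14.95/1428.147) ≈ -0.34.

-0.34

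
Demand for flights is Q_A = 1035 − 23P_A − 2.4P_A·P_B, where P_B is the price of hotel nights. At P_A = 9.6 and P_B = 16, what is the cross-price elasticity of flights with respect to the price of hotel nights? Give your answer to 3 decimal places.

-0.827

At P_A = 9.6 and P_B = 16: Q_A = 445.56.
∂Q_A/∂P_B = -2.4P_A = -2.4(9.6) = -23.0400.
ε = (∂Q_A/∂P_B)(P_B/Q_A) = -23.0400 × (16/445.56) ≈ -0.827.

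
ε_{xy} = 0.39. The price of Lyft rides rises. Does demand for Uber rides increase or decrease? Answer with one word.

ε > 0 and the price of Lyft rides rises, so the quantity of Uber rides moves in the same direction: it increases.

increase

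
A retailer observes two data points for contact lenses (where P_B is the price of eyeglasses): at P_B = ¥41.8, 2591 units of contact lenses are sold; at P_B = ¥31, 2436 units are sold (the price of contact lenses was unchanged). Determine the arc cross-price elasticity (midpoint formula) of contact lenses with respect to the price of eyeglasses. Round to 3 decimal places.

ΔQ_A = 2436 − 2591 = -155; ΔP_B = 31 − 41.8 = -10.8.
Midpoints: Q̄_A = 2513.5, P̄_B = 36.40.
ε = (ΔQ_A/Q̄_A)/(ΔP_B/P̄_B) = (-155/2513.5)/(-10.8/36.40) ≈ 0.208.
ε > 0: contact lenses and eyeglasses are substitutes.

0.208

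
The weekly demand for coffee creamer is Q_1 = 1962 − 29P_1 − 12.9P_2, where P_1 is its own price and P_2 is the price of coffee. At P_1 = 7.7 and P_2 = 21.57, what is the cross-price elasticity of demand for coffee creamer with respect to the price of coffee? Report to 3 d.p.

At P_1 = 7.7 and P_2 = 21.57: Q_1 = 1460.447.
∂Q_1/∂P_2 = -12.9.
ε = (∂Q_1/∂P_2)(P_2/Q_1) = -12.9 × (21.57/1460.447) ≈ -0.191.
Since ε < 0, coffee creamer and coffee are complements.

-0.191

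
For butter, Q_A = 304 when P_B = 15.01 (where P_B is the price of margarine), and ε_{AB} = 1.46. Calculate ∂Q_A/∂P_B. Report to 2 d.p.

ε = (∂Q_A/∂P_B)·(P_B/Q_A) ⇒ ∂Q_A/∂P_B = ε·Q_A/P_B = 1.46 × 304/15.01 ≈ 29.57.

29.57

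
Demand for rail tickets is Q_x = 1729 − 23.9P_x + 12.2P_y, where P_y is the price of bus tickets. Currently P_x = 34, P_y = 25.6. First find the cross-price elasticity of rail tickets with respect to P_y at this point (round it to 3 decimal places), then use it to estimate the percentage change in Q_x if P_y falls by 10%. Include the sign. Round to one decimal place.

At P_x = 34, P_y = 25.6: Q_x = 1228.72.
∂Q_x/∂P_y = 12.2.
ε = (∂Q_x/∂P_y)(P_y/Q_x) = 12.2000 × 25.6/1228.72 ≈ 0.254.
%ΔQ_x ≈ ε × %ΔP_y = 0.254 × (-10%) = -2.5%.

-2.5%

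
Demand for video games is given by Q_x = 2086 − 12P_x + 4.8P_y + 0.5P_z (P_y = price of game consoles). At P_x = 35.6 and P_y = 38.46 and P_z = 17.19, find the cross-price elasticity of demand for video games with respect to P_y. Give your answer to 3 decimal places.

0.100

At P_x = 35.6 and P_y = 38.46 and P_z = 17.19: Q_x = 1852.003.
∂Q_x/∂P_y = 4.8.
ε = (∂Q_x/∂P_y)(P_y/Q_x) = 4.8 × (38.46/1852.003) ≈ 0.100.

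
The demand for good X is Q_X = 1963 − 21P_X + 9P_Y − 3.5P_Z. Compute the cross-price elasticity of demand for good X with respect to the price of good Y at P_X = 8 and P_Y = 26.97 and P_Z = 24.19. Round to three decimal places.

0.124

At P_X = 8 and P_Y = 26.97 and P_Z = 24.19: Q_X = 1953.065.
∂Q_X/∂P_Y = 9.
ε = (∂Q_X/∂P_Y)(P_Y/Q_X) = 9 × (26.97/1953.065) ≈ 0.124.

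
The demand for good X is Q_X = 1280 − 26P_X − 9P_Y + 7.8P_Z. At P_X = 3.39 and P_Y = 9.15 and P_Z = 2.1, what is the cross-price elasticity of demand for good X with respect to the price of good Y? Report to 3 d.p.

At P_X = 3.39 and P_Y = 9.15 and P_Z = 2.1: Q_X = 1125.89.
∂Q_X/∂P_Y = -9.
ε = (∂Q_X/∂P_Y)(P_Y/Q_X) = -9 × (9.15/1125.89) ≈ -0.073.
Since ε < 0, good X and good Y are complements.

-0.073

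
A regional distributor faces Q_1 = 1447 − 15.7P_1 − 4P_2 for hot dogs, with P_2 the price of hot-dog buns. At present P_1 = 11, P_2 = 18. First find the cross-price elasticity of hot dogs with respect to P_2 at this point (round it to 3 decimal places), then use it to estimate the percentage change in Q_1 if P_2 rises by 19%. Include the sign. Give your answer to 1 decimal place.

At P_1 = 11, P_2 = 18: Q_1 = 1202.3.
∂Q_1/∂P_2 = -4.
ε = (∂Q_1/∂P_2)(P_2/Q_1) = -4.0000 × 18/1202.3 ≈ -0.060.
%ΔQ_1 ≈ ε × %ΔP_2 = -0.060 × (19%) = -1.1%.

-1.1%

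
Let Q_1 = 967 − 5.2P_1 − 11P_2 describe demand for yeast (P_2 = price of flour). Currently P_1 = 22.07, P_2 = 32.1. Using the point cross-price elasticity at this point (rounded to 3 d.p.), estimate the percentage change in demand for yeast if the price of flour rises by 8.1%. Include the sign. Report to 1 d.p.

At P_1 = 22.07, P_2 = 32.1: Q_1 = 499.136.
∂Q_1/∂P_2 = -11.
ε = (∂Q_1/∂P_2)(P_2/Q_1) = -11.0000 × 32.1/499.136 ≈ -0.707.
%ΔQ_1 ≈ ε × %ΔP_2 = -0.707 × (8.1%) = -5.7%.

-5.7%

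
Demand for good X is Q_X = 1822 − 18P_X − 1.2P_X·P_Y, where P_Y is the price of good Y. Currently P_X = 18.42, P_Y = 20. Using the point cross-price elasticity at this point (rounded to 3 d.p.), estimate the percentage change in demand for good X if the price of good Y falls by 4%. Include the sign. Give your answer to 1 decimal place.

At P_X = 18.42, P_Y = 20: Q_X = 1048.36.
∂Q_X/∂P_Y = -1.2P_X = -22.1040.
ε = (∂Q_X/∂P_Y)(P_Y/Q_X) = -22.1040 × 20/1048.36 ≈ -0.422.
%ΔQ_X ≈ ε × %ΔP_Y = -0.422 × (-4%) = 1.7%.

1.7%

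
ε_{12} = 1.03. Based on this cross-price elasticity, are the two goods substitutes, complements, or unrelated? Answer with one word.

ε = 1.03 > 0, so a higher price of good 2 raises demand for good 1: substitutes.

substitutes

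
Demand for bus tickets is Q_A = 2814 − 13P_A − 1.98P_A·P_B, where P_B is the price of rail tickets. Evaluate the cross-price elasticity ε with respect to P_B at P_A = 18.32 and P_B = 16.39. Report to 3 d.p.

-0.300

At P_A = 18.32 and P_B = 16.39: Q_A = 1981.316.
∂Q_A/∂P_B = -1.98P_A = -1.98(18.32) = -36.2736.
ε = (∂Q_A/∂P_B)(P_B/Q_A) = -36.2736 × (16.39/1981.316) ≈ -0.300.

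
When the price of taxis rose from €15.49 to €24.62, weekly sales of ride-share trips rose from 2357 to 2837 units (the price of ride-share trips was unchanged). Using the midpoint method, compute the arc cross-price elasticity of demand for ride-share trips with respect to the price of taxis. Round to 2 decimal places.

ΔQ_A = 2837 − 2357 = 480; ΔP_B = 24.62 − 15.49 = 9.13.
Midpoints: Q̄_A = 2597.0, P̄_B = 20.05.
ε = (ΔQ_A/Q̄_A)/(ΔP_B/P̄_B) = (480/2597.0)/(9.13/20.05) ≈ 0.41.

0.41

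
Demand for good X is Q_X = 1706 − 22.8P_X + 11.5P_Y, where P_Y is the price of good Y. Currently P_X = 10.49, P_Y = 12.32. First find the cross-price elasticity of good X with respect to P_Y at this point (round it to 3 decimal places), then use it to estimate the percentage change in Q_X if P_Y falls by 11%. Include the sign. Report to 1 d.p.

-1.0%

At P_X = 10.49, P_Y = 12.32: Q_X = 1608.508.
∂Q_X/∂P_Y = 11.5.
ε = (∂Q_X/∂P_Y)(P_Y/Q_X) = 11.5000 × 12.32/1608.508 ≈ 0.088.
%ΔQ_X ≈ ε × %ΔP_Y = 0.088 × (-11%) = -1.0%.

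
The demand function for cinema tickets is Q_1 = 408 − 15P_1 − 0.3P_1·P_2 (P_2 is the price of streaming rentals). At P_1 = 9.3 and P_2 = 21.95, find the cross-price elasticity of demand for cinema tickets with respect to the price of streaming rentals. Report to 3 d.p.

-0.295

At P_1 = 9.3 and P_2 = 21.95: Q_1 = 207.260.
∂Q_1/∂P_2 = -0.3P_1 = -0.3(9.3) = -2.7900.
ε = (∂Q_1/∂P_2)(P_2/Q_1) = -2.7900 × (21.95/207.260) ≈ -0.295.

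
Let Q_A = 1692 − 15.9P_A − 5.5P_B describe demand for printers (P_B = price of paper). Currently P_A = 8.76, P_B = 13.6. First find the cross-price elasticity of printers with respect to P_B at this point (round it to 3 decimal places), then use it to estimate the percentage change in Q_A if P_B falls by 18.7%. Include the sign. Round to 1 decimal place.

1.0%

At P_A = 8.76, P_B = 13.6: Q_A = 1477.916.
∂Q_A/∂P_B = -5.5.
ε = (∂Q_A/∂P_B)(P_B/Q_A) = -5.5000 × 13.6/1477.916 ≈ -0.051.
%ΔQ_A ≈ ε × %ΔP_B = -0.051 × (-18.7%) = 1.0%.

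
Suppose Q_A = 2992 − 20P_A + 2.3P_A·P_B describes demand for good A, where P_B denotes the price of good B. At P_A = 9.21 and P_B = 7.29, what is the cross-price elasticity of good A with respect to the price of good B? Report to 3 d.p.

0.052

At P_A = 9.21 and P_B = 7.29: Q_A = 2962.224.
∂Q_A/∂P_B = 2.3P_A = 2.3(9.21) = 21.1830.
ε = (∂Q_A/∂P_B)(P_B/Q_A) = 21.1830 × (7.29/2962.224) ≈ 0.052.
ε > 0: substitutes.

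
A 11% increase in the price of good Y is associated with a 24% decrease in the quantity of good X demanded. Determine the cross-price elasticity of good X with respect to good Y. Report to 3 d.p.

ε = (%ΔQ of good X) / (%ΔP of good Y) = (-24%) / (11%) ≈ -2.182.

-2.182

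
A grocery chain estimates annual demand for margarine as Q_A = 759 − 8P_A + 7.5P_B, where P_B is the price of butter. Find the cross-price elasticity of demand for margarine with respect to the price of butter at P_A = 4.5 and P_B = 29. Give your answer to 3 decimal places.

0.231

At P_A = 4.5 and P_B = 29: Q_A = 940.5.
∂Q_A/∂P_B = 7.5.
ε = (∂Q_A/∂P_B)(P_B/Q_A) = 7.5 × (29/940.5) ≈ 0.231.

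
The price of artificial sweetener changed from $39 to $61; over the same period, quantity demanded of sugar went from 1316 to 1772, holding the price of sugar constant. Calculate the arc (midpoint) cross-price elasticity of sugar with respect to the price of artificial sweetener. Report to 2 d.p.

0.67

ΔQ_A = 1772 − 1316 = 456; ΔP_B = 61 − 39 = 22.
Midpoints: Q̄_A = 1544.0, P̄_B = 50.00.
ε = (ΔQ_A/Q̄_A)/(ΔP_B/P̄_B) = (456/1544.0)/(22/50.00) ≈ 0.67.
ε > 0: sugar and artificial sweetener are substitutes.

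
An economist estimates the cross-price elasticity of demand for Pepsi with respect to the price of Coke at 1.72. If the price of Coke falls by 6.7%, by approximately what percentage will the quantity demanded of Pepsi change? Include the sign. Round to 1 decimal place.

%ΔQ ≈ ε × %ΔP of Coke = 1.72 × (-6.7%) = -11.5%.

-11.5%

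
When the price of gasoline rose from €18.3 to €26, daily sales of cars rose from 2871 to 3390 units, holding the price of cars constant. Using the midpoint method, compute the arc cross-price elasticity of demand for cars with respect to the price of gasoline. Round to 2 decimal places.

ΔQ_A = 3390 − 2871 = 519; ΔP_B = 26 − 18.3 = 7.7.
Midpoints: Q̄_A = 3130.5, P̄_B = 22.15.
ε = (ΔQ_A/Q̄_A)/(ΔP_B/P̄_B) = (519/3130.5)/(7.7/22.15) ≈ 0.48.
ε > 0: cars and gasoline are substitutes.

0.48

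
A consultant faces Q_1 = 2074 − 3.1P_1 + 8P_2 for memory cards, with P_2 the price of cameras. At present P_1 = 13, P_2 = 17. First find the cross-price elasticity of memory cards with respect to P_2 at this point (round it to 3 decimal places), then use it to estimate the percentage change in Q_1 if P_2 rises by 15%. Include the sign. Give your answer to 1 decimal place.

0.9%

At P_1 = 13, P_2 = 17: Q_1 = 2169.7.
∂Q_1/∂P_2 = 8.
ε = (∂Q_1/∂P_2)(P_2/Q_1) = 8.0000 × 17/2169.7 ≈ 0.063.
%ΔQ_1 ≈ ε × %ΔP_2 = 0.063 × (15%) = 0.9%.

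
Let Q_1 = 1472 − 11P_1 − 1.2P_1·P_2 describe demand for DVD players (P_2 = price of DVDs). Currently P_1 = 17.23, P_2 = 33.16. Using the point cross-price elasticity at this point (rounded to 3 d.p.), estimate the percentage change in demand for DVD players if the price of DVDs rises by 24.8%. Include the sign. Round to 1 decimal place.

At P_1 = 17.23, P_2 = 33.16: Q_1 = 596.854.
∂Q_1/∂P_2 = -1.2P_1 = -20.6760.
ε = (∂Q_1/∂P_2)(P_2/Q_1) = -20.6760 × 33.16/596.854 ≈ -1.149.
%ΔQ_1 ≈ ε × %ΔP_2 = -1.149 × (24.8%) = -28.5%.

-28.5%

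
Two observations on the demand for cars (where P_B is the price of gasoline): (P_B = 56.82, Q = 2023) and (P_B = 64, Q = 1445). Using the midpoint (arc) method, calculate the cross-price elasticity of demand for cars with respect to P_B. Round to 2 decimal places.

ΔQ_A = 1445 − 2023 = -578; ΔP_B = 64 − 56.82 = 7.18.
Midpoints: Q̄_A = 1734.0, P̄_B = 60.41.
ε = (ΔQ_A/Q̄_A)/(ΔP_B/P̄_B) = (-578/1734.0)/(7.18/60.41) ≈ -2.80.

-2.80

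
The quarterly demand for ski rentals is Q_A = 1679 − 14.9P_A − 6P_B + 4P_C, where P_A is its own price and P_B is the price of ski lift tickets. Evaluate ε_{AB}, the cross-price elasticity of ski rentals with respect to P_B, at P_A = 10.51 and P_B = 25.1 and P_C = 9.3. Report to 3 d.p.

-0.107

At P_A = 10.51 and P_B = 25.1 and P_C = 9.3: Q_A = 1409.001.
∂Q_A/∂P_B = -6.
ε = (∂Q_A/∂P_B)(P_B/Q_A) = -6 × (25.1/1409.001) ≈ -0.107.
Since ε < 0, ski rentals and ski lift tickets are complements.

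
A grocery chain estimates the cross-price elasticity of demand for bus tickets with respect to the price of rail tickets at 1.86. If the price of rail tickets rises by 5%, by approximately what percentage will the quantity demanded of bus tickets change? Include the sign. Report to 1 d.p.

9.3%

%ΔQ ≈ ε × %ΔP of rail tickets = 1.86 × (5%) = 9.3%.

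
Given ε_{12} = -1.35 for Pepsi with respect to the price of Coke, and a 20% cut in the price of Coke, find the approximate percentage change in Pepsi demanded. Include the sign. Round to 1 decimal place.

%ΔQ ≈ ε × %ΔP of Coke = -1.35 × (-20%) = 27.0%.
Demand for Pepsi rises by about 27.0%.

27.0%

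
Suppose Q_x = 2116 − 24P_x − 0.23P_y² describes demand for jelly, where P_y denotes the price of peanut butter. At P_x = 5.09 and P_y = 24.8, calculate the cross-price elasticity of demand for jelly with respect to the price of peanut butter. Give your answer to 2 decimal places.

-0.15

At P_x = 5.09 and P_y = 24.8: Q_x = 1852.381.
∂Q_x/∂P_y = -0.46P_y = -0.46(24.8) = -11.4080.
ε = (∂Q_x/∂P_y)(P_y/Q_x) = -11.4080 × (24.8/1852.381) ≈ -0.15.
ε < 0: complements.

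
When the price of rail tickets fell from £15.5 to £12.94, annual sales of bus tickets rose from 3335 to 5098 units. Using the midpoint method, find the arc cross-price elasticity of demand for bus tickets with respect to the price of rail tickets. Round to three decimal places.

ΔQ_A = 5098 − 3335 = 1763; ΔP_B = 12.94 − 15.5 = -2.56.
Midpoints: Q̄_A = 4216.5, P̄_B = 14.22.
ε = (ΔQ_A/Q̄_A)/(ΔP_B/P̄_B) = (1763/4216.5)/(-2.56/14.22) ≈ -2.323.

-2.323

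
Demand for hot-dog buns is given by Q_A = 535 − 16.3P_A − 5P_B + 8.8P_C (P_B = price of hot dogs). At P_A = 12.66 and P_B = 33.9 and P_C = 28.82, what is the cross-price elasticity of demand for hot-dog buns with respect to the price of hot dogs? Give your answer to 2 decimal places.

At P_A = 12.66 and P_B = 33.9 and P_C = 28.82: Q_A = 412.758.
∂Q_A/∂P_B = -5.
ε = (∂Q_A/∂P_B)(P_B/Q_A) = -5 × (33.9/412.758) ≈ -0.41.

-0.41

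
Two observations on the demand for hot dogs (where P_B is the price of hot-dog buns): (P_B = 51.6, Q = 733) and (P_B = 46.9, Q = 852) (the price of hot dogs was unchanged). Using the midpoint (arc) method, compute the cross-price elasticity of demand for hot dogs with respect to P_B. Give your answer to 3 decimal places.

-1.573

ΔQ_A = 852 − 733 = 119; ΔP_B = 46.9 − 51.6 = -4.7.
Midpoints: Q̄_A = 792.5, P̄_B = 49.25.
ε = (ΔQ_A/Q̄_A)/(ΔP_B/P̄_B) = (119/792.5)/(-4.7/49.25) ≈ -1.573.
ε < 0: hot dogs and hot-dog buns are complements.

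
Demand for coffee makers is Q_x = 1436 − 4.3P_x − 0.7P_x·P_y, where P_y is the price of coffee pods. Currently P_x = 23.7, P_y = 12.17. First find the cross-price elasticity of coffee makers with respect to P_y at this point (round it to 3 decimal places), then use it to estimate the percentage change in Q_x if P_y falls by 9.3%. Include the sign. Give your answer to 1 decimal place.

At P_x = 23.7, P_y = 12.17: Q_x = 1132.190.
∂Q_x/∂P_y = -0.7P_x = -16.5900.
ε = (∂Q_x/∂P_y)(P_y/Q_x) = -16.5900 × 12.17/1132.190 ≈ -0.178.
%ΔQ_x ≈ ε × %ΔP_y = -0.178 × (-9.3%) = 1.7%.

1.7%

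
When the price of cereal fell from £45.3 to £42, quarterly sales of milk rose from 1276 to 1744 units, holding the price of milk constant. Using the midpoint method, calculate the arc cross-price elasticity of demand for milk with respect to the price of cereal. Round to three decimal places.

ΔQ_A = 1744 − 1276 = 468; ΔP_B = 42 − 45.3 = -3.3.
Midpoints: Q̄_A = 1510.0, P̄_B = 43.65.
ε = (ΔQ_A/Q̄_A)/(ΔP_B/P̄_B) = (468/1510.0)/(-3.3/43.65) ≈ -4.100.

-4.100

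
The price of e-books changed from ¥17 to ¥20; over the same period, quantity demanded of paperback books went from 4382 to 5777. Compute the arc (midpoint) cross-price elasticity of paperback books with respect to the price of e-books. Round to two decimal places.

1.69

ΔQ_A = 5777 − 4382 = 1395; ΔP_B = 20 − 17 = 3.
Midpoints: Q̄_A = 5079.5, P̄_B = 18.50.
ε = (ΔQ_A/Q̄_A)/(ΔP_B/P̄_B) = (1395/5079.5)/(3/18.50) ≈ 1.69.
ε > 0: paperback books and e-books are substitutes.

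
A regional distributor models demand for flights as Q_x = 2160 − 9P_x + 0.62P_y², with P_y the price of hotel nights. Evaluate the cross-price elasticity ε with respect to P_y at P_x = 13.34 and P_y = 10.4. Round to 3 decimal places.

0.064

At P_x = 13.34 and P_y = 10.4: Q_x = 2106.999.
∂Q_x/∂P_y = 1.24P_y = 1.24(10.4) = 12.8960.
ε = (∂Q_x/∂P_y)(P_y/Q_x) = 12.8960 × (10.4/2106.999) ≈ 0.064.
ε > 0: substitutes.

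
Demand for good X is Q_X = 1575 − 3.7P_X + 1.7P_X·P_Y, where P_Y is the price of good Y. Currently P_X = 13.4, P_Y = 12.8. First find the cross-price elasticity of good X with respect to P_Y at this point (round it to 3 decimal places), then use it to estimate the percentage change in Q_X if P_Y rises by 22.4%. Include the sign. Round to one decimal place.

At P_X = 13.4, P_Y = 12.8: Q_X = 1817.004.
∂Q_X/∂P_Y = 1.7P_X = 22.7800.
ε = (∂Q_X/∂P_Y)(P_Y/Q_X) = 22.7800 × 12.8/1817.004 ≈ 0.160.
%ΔQ_X ≈ ε × %ΔP_Y = 0.160 × (22.4%) = 3.6%.

3.6%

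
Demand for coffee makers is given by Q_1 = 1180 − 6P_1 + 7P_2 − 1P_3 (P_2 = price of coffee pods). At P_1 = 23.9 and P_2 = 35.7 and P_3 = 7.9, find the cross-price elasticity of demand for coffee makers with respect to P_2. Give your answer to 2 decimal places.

At P_1 = 23.9 and P_2 = 35.7 and P_3 = 7.9: Q_1 = 1278.6.
∂Q_1/∂P_2 = 7.
ε = (∂Q_1/∂P_2)(P_2/Q_1) = 7 × (35.7/1278.6) ≈ 0.20.
Since ε > 0, coffee makers and coffee pods are substitutes.

0.20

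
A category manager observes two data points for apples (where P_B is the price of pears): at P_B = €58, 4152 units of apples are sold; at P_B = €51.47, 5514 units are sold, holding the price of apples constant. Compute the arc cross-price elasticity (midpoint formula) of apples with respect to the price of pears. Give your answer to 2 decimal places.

-2.36

ΔQ_A = 5514 − 4152 = 1362; ΔP_B = 51.47 − 58 = -6.53.
Midpoints: Q̄_A = 4833.0, P̄_B = 54.73.
ε = (ΔQ_A/Q̄_A)/(ΔP_B/P̄_B) = (1362/4833.0)/(-6.53/54.73) ≈ -2.36.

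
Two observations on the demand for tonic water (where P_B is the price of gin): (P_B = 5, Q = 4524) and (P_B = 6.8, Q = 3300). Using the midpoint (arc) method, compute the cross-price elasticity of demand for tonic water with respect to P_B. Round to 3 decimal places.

ΔQ_A = 3300 − 4524 = -1224; ΔP_B = 6.8 − 5 = 1.8.
Midpoints: Q̄_A = 3912.0, P̄_B = 5.90.
ε = (ΔQ_A/Q̄_A)/(ΔP_B/P̄_B) = (-1224/3912.0)/(1.8/5.90) ≈ -1.026.
ε < 0: tonic water and gin are complements.

-1.026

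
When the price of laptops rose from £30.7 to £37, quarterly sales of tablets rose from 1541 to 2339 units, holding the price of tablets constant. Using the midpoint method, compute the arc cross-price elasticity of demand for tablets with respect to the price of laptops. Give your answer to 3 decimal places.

ΔQ_A = 2339 − 1541 = 798; ΔP_B = 37 − 30.7 = 6.3.
Midpoints: Q̄_A = 1940.0, P̄_B = 33.85.
ε = (ΔQ_A/Q̄_A)/(ΔP_B/P̄_B) = (798/1940.0)/(6.3/33.85) ≈ 2.210.
ε > 0: tablets and laptops are substitutes.

2.210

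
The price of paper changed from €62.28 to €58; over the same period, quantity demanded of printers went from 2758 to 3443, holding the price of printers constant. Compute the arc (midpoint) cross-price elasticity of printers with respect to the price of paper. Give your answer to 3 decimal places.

-3.104

ΔQ_A = 3443 − 2758 = 685; ΔP_B = 58 − 62.28 = -4.28.
Midpoints: Q̄_A = 3100.5, P̄_B = 60.14.
ε = (ΔQ_A/Q̄_A)/(ΔP_B/P̄_B) = (685/3100.5)/(-4.28/60.14) ≈ -3.104.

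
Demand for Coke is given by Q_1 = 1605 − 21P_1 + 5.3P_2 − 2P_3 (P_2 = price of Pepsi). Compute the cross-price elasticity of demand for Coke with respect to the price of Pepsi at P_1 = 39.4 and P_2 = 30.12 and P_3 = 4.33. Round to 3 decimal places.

0.172

At P_1 = 39.4 and P_2 = 30.12 and P_3 = 4.33: Q_1 = 928.576.
∂Q_1/∂P_2 = 5.3.
ε = (∂Q_1/∂P_2)(P_2/Q_1) = 5.3 × (30.12/928.576) ≈ 0.172.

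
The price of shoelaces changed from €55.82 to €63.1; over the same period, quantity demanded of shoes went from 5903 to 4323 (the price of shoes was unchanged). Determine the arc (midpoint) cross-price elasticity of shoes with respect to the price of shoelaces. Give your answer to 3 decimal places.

ΔQ_A = 4323 − 5903 = -1580; ΔP_B = 63.1 − 55.82 = 7.28.
Midpoints: Q̄_A = 5113.0, P̄_B = 59.46.
ε = (ΔQ_A/Q̄_A)/(ΔP_B/P̄_B) = (-1580/5113.0)/(7.28/59.46) ≈ -2.524.
ε < 0: shoes and shoelaces are complements.

-2.524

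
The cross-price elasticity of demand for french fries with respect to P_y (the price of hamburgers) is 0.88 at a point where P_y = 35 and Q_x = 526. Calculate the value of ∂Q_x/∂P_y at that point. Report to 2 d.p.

13.23

ε = (∂Q_x/∂P_y)·(P_y/Q_x) ⇒ ∂Q_x/∂P_y = ε·Q_x/P_y = 0.88 × 526/35 ≈ 13.23.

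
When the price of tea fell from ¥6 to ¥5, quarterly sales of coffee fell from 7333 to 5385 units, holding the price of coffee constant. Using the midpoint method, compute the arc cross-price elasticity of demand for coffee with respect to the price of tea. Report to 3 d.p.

ΔQ_A = 5385 − 7333 = -1948; ΔP_B = 5 − 6 = -1.
Midpoints: Q̄_A = 6359.0, P̄_B = 5.50.
ε = (ΔQ_A/Q̄_A)/(ΔP_B/P̄_B) = (-1948/6359.0)/(-1/5.50) ≈ 1.685.
ε > 0: coffee and tea are substitutes.

1.685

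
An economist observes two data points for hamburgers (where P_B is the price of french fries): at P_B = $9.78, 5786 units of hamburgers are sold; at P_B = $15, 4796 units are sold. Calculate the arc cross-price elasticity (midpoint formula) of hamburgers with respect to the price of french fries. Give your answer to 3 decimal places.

-0.444

ΔQ_A = 4796 − 5786 = -990; ΔP_B = 15 − 9.78 = 5.22.
Midpoints: Q̄_A = 5291.0, P̄_B = 12.39.
ε = (ΔQ_A/Q̄_A)/(ΔP_B/P̄_B) = (-990/5291.0)/(5.22/12.39) ≈ -0.444.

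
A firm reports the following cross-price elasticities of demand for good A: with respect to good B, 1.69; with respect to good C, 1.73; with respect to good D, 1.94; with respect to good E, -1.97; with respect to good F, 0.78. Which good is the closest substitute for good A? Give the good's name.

good D

Substitutes have ε > 0. Among the positive values, 1.94 (good D) is largest.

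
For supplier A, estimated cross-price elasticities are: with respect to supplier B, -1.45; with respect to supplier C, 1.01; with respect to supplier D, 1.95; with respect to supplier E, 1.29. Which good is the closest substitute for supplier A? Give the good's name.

Substitutes have ε > 0. Among the positive values, 1.95 (supplier D) is largest.

supplier D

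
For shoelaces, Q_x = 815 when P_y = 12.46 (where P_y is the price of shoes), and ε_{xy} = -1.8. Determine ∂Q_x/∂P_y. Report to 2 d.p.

-117.74

ε = (∂Q_x/∂P_y)·(P_y/Q_x) ⇒ ∂Q_x/∂P_y = ε·Q_x/P_y = -1.8 × 815/12.46 ≈ -117.74.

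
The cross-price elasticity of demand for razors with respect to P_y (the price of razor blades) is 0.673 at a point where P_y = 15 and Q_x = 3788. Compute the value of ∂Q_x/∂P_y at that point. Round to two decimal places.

169.95

ε = (∂Q_x/∂P_y)·(P_y/Q_x) ⇒ ∂Q_x/∂P_y = ε·Q_x/P_y = 0.673 × 3788/15 ≈ 169.95.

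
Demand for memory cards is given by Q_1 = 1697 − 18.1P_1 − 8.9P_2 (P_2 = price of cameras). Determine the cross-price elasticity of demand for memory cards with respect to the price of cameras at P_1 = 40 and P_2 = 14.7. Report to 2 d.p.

At P_1 = 40 and P_2 = 14.7: Q_1 = 842.17.
∂Q_1/∂P_2 = -8.9.
ε = (∂Q_1/∂P_2)(P_2/Q_1) = -8.9 × (14.7/842.17) ≈ -0.16.
Since ε < 0, memory cards and cameras are complements.

-0.16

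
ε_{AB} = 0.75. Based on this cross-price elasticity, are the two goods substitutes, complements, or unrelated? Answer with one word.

substitutes

ε = 0.75 > 0, so a higher price of good B raises demand for good A: substitutes.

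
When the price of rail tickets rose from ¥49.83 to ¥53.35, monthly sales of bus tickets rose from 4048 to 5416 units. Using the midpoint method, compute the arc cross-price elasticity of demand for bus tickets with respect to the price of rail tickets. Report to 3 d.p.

ΔQ_A = 5416 − 4048 = 1368; ΔP_B = 53.35 − 49.83 = 3.52.
Midpoints: Q̄_A = 4732.0, P̄_B = 51.59.
ε = (ΔQ_A/Q̄_A)/(ΔP_B/P̄_B) = (1368/4732.0)/(3.52/51.59) ≈ 4.237.

4.237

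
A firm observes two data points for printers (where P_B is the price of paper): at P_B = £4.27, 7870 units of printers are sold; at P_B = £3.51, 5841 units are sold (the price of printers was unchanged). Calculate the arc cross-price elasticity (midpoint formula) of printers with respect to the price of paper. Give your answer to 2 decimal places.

1.51

ΔQ_A = 5841 − 7870 = -2029; ΔP_B = 3.51 − 4.27 = -0.76.
Midpoints: Q̄_A = 6855.5, P̄_B = 3.89.
ε = (ΔQ_A/Q̄_A)/(ΔP_B/P̄_B) = (-2029/6855.5)/(-0.76/3.89) ≈ 1.51.
ε > 0: printers and paper are substitutes.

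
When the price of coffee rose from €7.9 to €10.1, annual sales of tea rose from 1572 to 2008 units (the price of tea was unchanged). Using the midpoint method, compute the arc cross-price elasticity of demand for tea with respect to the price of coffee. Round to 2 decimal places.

ΔQ_A = 2008 − 1572 = 436; ΔP_B = 10.1 − 7.9 = 2.2.
Midpoints: Q̄_A = 1790.0, P̄_B = 9.00.
ε = (ΔQ_A/Q̄_A)/(ΔP_B/P̄_B) = (436/1790.0)/(2.2/9.00) ≈ 1.00.

1.00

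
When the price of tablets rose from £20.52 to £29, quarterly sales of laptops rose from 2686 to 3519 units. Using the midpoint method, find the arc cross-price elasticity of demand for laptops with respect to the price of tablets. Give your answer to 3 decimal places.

ΔQ_A = 3519 − 2686 = 833; ΔP_B = 29 − 20.52 = 8.48.
Midpoints: Q̄_A = 3102.5, P̄_B = 24.76.
ε = (ΔQ_A/Q̄_A)/(ΔP_B/P̄_B) = (833/3102.5)/(8.48/24.76) ≈ 0.784.
ε > 0: laptops and tablets are substitutes.

0.784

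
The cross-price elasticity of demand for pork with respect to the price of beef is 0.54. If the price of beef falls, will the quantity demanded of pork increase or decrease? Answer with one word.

decrease

ε > 0 and the price of beef falls, so the quantity of pork moves in the same direction: it decreases.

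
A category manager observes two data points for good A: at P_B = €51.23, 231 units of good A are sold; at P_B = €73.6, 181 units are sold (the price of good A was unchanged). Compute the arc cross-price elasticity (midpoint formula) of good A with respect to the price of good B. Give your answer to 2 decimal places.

-0.68

ΔQ_A = 181 − 231 = -50; ΔP_B = 73.6 − 51.23 = 22.37.
Midpoints: Q̄_A = 206.0, P̄_B = 62.41.
ε = (ΔQ_A/Q̄_A)/(ΔP_B/P̄_B) = (-50/206.0)/(22.37/62.41) ≈ -0.68.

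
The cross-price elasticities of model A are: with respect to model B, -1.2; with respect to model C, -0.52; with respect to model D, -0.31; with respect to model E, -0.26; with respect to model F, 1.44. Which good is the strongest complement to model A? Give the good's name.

Complements have ε < 0. The most negative value is -1.2 (model B).

model B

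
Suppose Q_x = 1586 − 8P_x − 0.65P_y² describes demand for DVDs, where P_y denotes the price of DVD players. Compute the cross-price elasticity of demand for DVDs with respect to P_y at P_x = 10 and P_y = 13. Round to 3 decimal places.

At P_x = 10 and P_y = 13: Q_x = 1396.15.
∂Q_x/∂P_y = -1.3P_y = -1.3(13) = -16.9000.
ε = (∂Q_x/∂P_y)(P_y/Q_x) = -16.9000 × (13/1396.15) ≈ -0.157.
ε < 0: complements.

-0.157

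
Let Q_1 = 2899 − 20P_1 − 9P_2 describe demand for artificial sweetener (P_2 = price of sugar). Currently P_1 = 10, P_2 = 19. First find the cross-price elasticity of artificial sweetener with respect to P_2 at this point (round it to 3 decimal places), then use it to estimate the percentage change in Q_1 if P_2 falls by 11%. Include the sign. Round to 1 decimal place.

At P_1 = 10, P_2 = 19: Q_1 = 2528.
∂Q_1/∂P_2 = -9.
ε = (∂Q_1/∂P_2)(P_2/Q_1) = -9.0000 × 19/2528 ≈ -0.068.
%ΔQ_1 ≈ ε × %ΔP_2 = -0.068 × (-11%) = 0.7%.

0.7%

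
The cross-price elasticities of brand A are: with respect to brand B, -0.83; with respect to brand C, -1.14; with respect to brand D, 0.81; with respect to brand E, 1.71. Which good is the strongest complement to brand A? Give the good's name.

Complements have ε < 0. The most negative value is -1.14 (brand C).

brand C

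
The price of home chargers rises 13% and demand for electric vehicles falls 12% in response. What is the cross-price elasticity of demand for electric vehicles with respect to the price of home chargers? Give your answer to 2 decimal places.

-0.92

ε = (%ΔQ of electric vehicles) / (%ΔP of home chargers) = (-12%) / (13%) ≈ -0.92.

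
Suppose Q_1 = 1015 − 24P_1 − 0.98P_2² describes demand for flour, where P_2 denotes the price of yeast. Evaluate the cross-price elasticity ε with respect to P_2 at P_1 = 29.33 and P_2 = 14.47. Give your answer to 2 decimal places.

-3.88

At P_1 = 29.33 and P_2 = 14.47: Q_1 = 105.887.
∂Q_1/∂P_2 = -1.96P_2 = -1.96(14.47) = -28.3612.
ε = (∂Q_1/∂P_2)(P_2/Q_1) = -28.3612 × (14.47/105.887) ≈ -3.88.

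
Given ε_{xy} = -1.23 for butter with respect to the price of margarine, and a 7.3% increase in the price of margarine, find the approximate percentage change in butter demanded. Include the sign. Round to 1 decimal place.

-9.0%

%ΔQ ≈ ε × %ΔP of margarine = -1.23 × (7.3%) = -9.0%.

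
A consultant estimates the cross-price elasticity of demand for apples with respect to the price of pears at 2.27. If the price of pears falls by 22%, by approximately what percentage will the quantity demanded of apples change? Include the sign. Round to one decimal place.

%ΔQ ≈ ε × %ΔP of pears = 2.27 × (-22%) = -49.9%.
Demand for apples falls by about 49.9%.

-49.9%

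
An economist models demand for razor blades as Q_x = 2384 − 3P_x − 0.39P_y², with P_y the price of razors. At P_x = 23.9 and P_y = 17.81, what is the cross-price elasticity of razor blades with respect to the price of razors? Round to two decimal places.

-0.11

At P_x = 23.9 and P_y = 17.81: Q_x = 2188.594.
∂Q_x/∂P_y = -0.78P_y = -0.78(17.81) = -13.8918.
ε = (∂Q_x/∂P_y)(P_y/Q_x) = -13.8918 × (17.81/2188.594) ≈ -0.11.
ε < 0: complements.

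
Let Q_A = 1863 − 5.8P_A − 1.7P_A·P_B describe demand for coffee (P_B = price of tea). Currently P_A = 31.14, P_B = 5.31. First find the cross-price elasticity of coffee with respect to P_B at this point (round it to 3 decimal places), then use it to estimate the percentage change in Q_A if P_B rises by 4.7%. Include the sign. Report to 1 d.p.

-0.9%

At P_A = 31.14, P_B = 5.31: Q_A = 1401.287.
∂Q_A/∂P_B = -1.7P_A = -52.9380.
ε = (∂Q_A/∂P_B)(P_B/Q_A) = -52.9380 × 5.31/1401.287 ≈ -0.201.
%ΔQ_A ≈ ε × %ΔP_B = -0.201 × (4.7%) = -0.9%.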